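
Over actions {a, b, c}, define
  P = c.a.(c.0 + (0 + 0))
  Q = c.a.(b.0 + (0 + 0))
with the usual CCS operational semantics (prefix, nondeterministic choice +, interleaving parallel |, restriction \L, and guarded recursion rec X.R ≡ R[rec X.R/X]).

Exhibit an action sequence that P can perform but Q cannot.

LTS(P): 4 reachable states
  u0 = c.a.(c.0 + (0 + 0)) :: ··c··> u1
  u1 = a.(c.0 + (0 + 0)) :: ··a··> u2
  u2 = c.0 + (0 + 0) :: ··c··> u3
  u3 = 0 :: ·
LTS(Q): 4 reachable states
  v0 = c.a.(b.0 + (0 + 0)) :: ··c··> v1
  v1 = a.(b.0 + (0 + 0)) :: ··a··> v2
  v2 = b.0 + (0 + 0) :: ··b··> v3
  v3 = 0 :: ·
Run σ = ⟨cac⟩ on P: start {u0}
  step 1 (c): {u1}
  step 2 (a): {u2}
  step 3 (c): {u3}
  P completes σ.
Run σ = ⟨cac⟩ on Q: start {v0}
  step 1 (c): {v1}
  step 2 (a): {v2}
  step 3 (c): ∅  — Q cannot continue

cac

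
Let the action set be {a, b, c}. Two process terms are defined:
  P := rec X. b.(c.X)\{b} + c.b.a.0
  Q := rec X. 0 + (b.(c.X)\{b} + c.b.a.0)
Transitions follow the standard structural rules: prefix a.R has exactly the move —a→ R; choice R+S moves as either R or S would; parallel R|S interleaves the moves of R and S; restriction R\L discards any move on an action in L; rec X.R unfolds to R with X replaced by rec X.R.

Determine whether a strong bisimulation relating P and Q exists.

P ~ Q

LTS(P): 7 reachable states
  m0 = rec X. b.(c.X)\{b} + c.b.a.0 | =b=> m1, =c=> m2
  m1 = (c.(rec X. b.(c.X)\{b} + c.b.a.0))\{b} | =c=> m3
  m2 = b.a.0 | =b=> m4
  m3 = (rec X. b.(c.X)\{b} + c.b.a.0)\{b} | =c=> m5
  m4 = a.0 | =a=> m6
  m5 = (b.a.0)\{b} | (no moves)
  m6 = 0 | (no moves)
LTS(Q): 7 reachable states
  n0 = rec X. 0 + (b.(c.X)\{b} + c.b.a.0) | =b=> n1, =c=> n2
  n1 = (c.(rec X. 0 + (b.(c.X)\{b} + c.b.a.0)))\{b} | =c=> n3
  n2 = b.a.0 | =b=> n4
  n3 = (rec X. 0 + (b.(c.X)\{b} + c.b.a.0))\{b} | =c=> n5
  n4 = a.0 | =a=> n6
  n5 = (b.a.0)\{b} | (no moves)
  n6 = 0 | (no moves)
Partition-refinement fixed point:
  B0 = {m0, n0}
  B1 = {m1, n1}
  B2 = {m3, n3}
  B3 = {m5, m6, n5, n6}
  B4 = {m2, n2}
  B5 = {m4, n4}
m0 ∈ B0, n0 ∈ B0 → same block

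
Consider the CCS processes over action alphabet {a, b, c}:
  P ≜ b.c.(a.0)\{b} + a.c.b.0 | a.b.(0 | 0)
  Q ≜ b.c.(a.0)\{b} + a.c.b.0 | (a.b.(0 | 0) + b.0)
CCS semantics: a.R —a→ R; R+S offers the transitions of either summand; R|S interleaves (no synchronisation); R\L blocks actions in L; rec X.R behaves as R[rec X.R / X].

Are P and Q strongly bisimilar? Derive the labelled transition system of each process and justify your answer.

Reachable graph of P (15 states):
  p0 = b.c.(a.0)\{b} + a.c.b.0 | a.b.(0 | 0) ⊢ --a--▸ p1, --a--▸ p2, --b--▸ p3
  p1 = a.c.b.0 | b.(0 | 0) ⊢ --a--▸ p4, --b--▸ p5
  p2 = c.b.0 | a.b.(0 | 0) ⊢ --a--▸ p4, --c--▸ p6
  p3 = c.(a.0)\{b} ⊢ --c--▸ p7
  p4 = c.b.0 | b.(0 | 0) ⊢ --b--▸ p8, --c--▸ p9
  p5 = a.c.b.0 | (0 | 0) ⊢ --a--▸ p8
  p6 = b.0 | a.b.(0 | 0) ⊢ --a--▸ p9, --b--▸ p10
  p7 = (a.0)\{b} ⊢ --a--▸ p11
  p8 = c.b.0 | (0 | 0) ⊢ --c--▸ p12
  p9 = b.0 | b.(0 | 0) ⊢ --b--▸ p12, --b--▸ p13
  p10 = 0 | a.b.(0 | 0) ⊢ --a--▸ p13
  p11 = 0\{b} ⊢ ·
  p12 = b.0 | (0 | 0) ⊢ --b--▸ p14
  p13 = 0 | b.(0 | 0) ⊢ --b--▸ p14
  p14 = 0 | (0 | 0) ⊢ ·
Reachable graph of Q (19 states):
  q0 = b.c.(a.0)\{b} + a.c.b.0 | (a.b.(0 | 0) + b.0) ⊢ --a--▸ q1, --a--▸ q2, --b--▸ q3, --b--▸ q4
  q1 = a.c.b.0 | b.(0 | 0) ⊢ --a--▸ q5, --b--▸ q6
  q2 = c.b.0 | (a.b.(0 | 0) + b.0) ⊢ --a--▸ q5, --b--▸ q7, --c--▸ q8
  q3 = a.c.b.0 | 0 ⊢ --a--▸ q7
  q4 = c.(a.0)\{b} ⊢ --c--▸ q9
  q5 = c.b.0 | b.(0 | 0) ⊢ --b--▸ q10, --c--▸ q11
  q6 = a.c.b.0 | (0 | 0) ⊢ --a--▸ q10
  q7 = c.b.0 | 0 ⊢ --c--▸ q12
  q8 = b.0 | (a.b.(0 | 0) + b.0) ⊢ --a--▸ q11, --b--▸ q12, --b--▸ q13
  q9 = (a.0)\{b} ⊢ --a--▸ q14
  q10 = c.b.0 | (0 | 0) ⊢ --c--▸ q15
  q11 = b.0 | b.(0 | 0) ⊢ --b--▸ q15, --b--▸ q16
  q12 = b.0 | 0 ⊢ --b--▸ q17
  q13 = 0 | (a.b.(0 | 0) + b.0) ⊢ --a--▸ q16, --b--▸ q17
  q14 = 0\{b} ⊢ ·
  q15 = b.0 | (0 | 0) ⊢ --b--▸ q18
  q16 = 0 | b.(0 | 0) ⊢ --b--▸ q18
  q17 = 0 | 0 ⊢ ·
  q18 = 0 | (0 | 0) ⊢ ·
Coarsest stable partition (strong bisimilarity classes):
  B0 = {p0}
  B1 = {p1, q1}
  B2 = {p4, q5}
  B3 = {p9, q11}
  B4 = {p12, p13, q12, q15, q16}
  B5 = {p11, p14, q14, q17, q18}
  B6 = {p8, q10, q7}
  B7 = {p5, q3, q6}
  B8 = {p3, q4}
  B9 = {p7, q9}
  B10 = {p2}
  B11 = {p6}
  B12 = {p10}
  B13 = {q0}
  B14 = {q2}
  B15 = {q8}
  B16 = {q13}
p0 ∈ B0, q0 ∈ B13 → different blocks

NO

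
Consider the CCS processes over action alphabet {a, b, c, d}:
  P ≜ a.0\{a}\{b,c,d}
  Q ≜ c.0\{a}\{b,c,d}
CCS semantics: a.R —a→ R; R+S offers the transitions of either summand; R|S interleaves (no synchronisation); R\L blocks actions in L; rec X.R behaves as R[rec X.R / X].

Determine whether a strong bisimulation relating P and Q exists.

NO

P's transition system — 2 states:
  u0 = a.0\{a}\{b,c,d} has moves ··a··> u1
  u1 = 0\{a}\{b,c,d} has moves (no moves)
Q's transition system — 2 states:
  v0 = c.0\{a}\{b,c,d} has moves ··c··> v1
  v1 = 0\{a}\{b,c,d} has moves (no moves)
Partition-refinement fixed point:
  B0 = {u0}
  B1 = {u1, v1}
  B2 = {v0}
u0 ∈ B0, v0 ∈ B2 → different blocks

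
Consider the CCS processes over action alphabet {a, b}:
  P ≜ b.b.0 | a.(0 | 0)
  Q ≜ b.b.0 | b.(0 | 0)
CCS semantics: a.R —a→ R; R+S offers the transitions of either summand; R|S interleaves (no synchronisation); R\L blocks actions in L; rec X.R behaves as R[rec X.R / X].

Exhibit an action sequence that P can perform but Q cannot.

a

P's transition system — 6 states:
  s0 = b.b.0 | a.(0 | 0) → --a--▸ s1, --b--▸ s2
  s1 = b.b.0 | (0 | 0) → --b--▸ s3
  s2 = b.0 | a.(0 | 0) → --a--▸ s3, --b--▸ s4
  s3 = b.0 | (0 | 0) → --b--▸ s5
  s4 = 0 | a.(0 | 0) → --a--▸ s5
  s5 = 0 | (0 | 0) → ·
Q's transition system — 6 states:
  t0 = b.b.0 | b.(0 | 0) → --b--▸ t1, --b--▸ t2
  t1 = b.0 | b.(0 | 0) → --b--▸ t3, --b--▸ t4
  t2 = b.b.0 | (0 | 0) → --b--▸ t4
  t3 = 0 | b.(0 | 0) → --b--▸ t5
  t4 = b.0 | (0 | 0) → --b--▸ t5
  t5 = 0 | (0 | 0) → ·
Executing a from P (initial set {s0}):
  [1] a ⇒ {s1}
  — P admits the full trace.
Executing a from Q (initial set {t0}):
  [1] a ⇒ ∅  — Q cannot continue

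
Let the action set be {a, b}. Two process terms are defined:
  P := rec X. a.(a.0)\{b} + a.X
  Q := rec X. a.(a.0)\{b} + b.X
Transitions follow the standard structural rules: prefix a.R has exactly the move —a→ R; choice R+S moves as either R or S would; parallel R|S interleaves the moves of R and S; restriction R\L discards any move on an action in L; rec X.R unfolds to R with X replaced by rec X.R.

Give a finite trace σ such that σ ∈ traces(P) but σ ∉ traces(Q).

LTS(P): 3 reachable states
  s0 = rec X. a.(a.0)\{b} + a.X | =a=> s0, =a=> s1
  s1 = (a.0)\{b} | =a=> s2
  s2 = 0\{b} | stopped
LTS(Q): 3 reachable states
  t0 = rec X. a.(a.0)\{b} + b.X | =a=> t1, =b=> t0
  t1 = (a.0)\{b} | =a=> t2
  t2 = 0\{b} | stopped
Executing aaa from P (initial set {s0}):
  after a @ step 1: {s0, s1}
  after a @ step 2: {s0, s1, s2}
  after a @ step 3: {s0, s1, s2}
  — P admits the full trace.
Executing aaa from Q (initial set {t0}):
  after a @ step 1: {t1}
  after a @ step 2: {t2}
  after a @ step 3: ∅  — Q cannot continue

aaa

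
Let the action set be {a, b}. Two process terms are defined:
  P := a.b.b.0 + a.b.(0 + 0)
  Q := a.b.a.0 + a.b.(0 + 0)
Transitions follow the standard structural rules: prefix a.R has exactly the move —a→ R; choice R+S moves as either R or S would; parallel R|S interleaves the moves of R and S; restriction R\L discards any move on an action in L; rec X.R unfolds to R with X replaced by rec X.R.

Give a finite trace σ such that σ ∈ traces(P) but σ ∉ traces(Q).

Reachable graph of P (6 states):
  m0 = a.b.b.0 + a.b.(0 + 0) :: ··a··> m1, ··a··> m2
  m1 = b.(0 + 0) :: ··b··> m3
  m2 = b.b.0 :: ··b··> m4
  m3 = 0 + 0 :: ∅
  m4 = b.0 :: ··b··> m5
  m5 = 0 :: ∅
Reachable graph of Q (6 states):
  n0 = a.b.a.0 + a.b.(0 + 0) :: ··a··> n1, ··a··> n2
  n1 = b.(0 + 0) :: ··b··> n3
  n2 = b.a.0 :: ··b··> n4
  n3 = 0 + 0 :: ∅
  n4 = a.0 :: ··a··> n5
  n5 = 0 :: ∅
Run σ = ⟨abb⟩ on P: start {m0}
  [1] a ⇒ {m1, m2}
  [2] b ⇒ {m3, m4}
  [3] b ⇒ {m5}
  P completes σ.
Run σ = ⟨abb⟩ on Q: start {n0}
  [1] a ⇒ {n1, n2}
  [2] b ⇒ {n3, n4}
  [3] b ⇒ ∅ (Q stuck)

abb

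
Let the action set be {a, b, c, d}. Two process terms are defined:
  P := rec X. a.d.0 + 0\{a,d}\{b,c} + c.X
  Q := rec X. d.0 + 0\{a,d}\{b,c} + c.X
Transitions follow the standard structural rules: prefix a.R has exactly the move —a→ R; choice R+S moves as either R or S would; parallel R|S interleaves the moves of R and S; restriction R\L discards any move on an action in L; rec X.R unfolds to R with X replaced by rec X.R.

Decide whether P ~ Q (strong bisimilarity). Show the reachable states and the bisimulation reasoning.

LTS(P): 3 reachable states
  s0 = rec X. a.d.0 + 0\{a,d}\{b,c} + c.X ⊢ --a--▸ s1, --c--▸ s0
  s1 = d.0 ⊢ --d--▸ s2
  s2 = 0 ⊢ deadlocked
LTS(Q): 2 reachable states
  t0 = rec X. d.0 + 0\{a,d}\{b,c} + c.X ⊢ --c--▸ t0, --d--▸ t1
  t1 = 0 ⊢ deadlocked
Partition-refinement fixed point:
  B0 = {s0}
  B1 = {s1}
  B2 = {s2, t1}
  B3 = {t0}
s0 ∈ B0, t0 ∈ B3 → different blocks

NO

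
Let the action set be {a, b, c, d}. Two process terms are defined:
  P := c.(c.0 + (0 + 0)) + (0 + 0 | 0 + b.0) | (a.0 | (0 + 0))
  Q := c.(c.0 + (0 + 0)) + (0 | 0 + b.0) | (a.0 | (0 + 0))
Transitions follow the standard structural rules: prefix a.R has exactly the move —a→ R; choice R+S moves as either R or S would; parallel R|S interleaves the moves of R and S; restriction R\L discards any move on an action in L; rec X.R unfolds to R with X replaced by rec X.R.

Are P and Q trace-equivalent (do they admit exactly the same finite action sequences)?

Reachable graph of P (6 states):
  m0 = c.(c.0 + (0 + 0)) + (0 + 0 | 0 + b.0) | (a.0 | (0 + 0)) :: —a→ m1, —b→ m2, —c→ m3
  m1 = (0 + 0 | 0 + b.0) | (0 | (0 + 0)) :: —b→ m4
  m2 = 0 | (a.0 | (0 + 0)) :: —a→ m4
  m3 = c.0 + (0 + 0) :: —c→ m5
  m4 = 0 | (0 | (0 + 0)) :: stopped
  m5 = 0 :: stopped
Reachable graph of Q (6 states):
  n0 = c.(c.0 + (0 + 0)) + (0 | 0 + b.0) | (a.0 | (0 + 0)) :: —a→ n1, —b→ n2, —c→ n3
  n1 = (0 | 0 + b.0) | (0 | (0 + 0)) :: —b→ n4
  n2 = 0 | (a.0 | (0 + 0)) :: —a→ n4
  n3 = c.0 + (0 + 0) :: —c→ n5
  n4 = 0 | (0 | (0 + 0)) :: stopped
  n5 = 0 :: stopped
Coarsest stable partition (strong bisimilarity classes):
  B0 = {m0, n0}
  B1 = {m3, n3}
  B2 = {m4, m5, n4, n5}
  B3 = {m2, n2}
  B4 = {m1, n1}
m0 ∈ B0, n0 ∈ B0 → same block
Bisimilar ⇒ trace-equivalent.

traces(P) = traces(Q)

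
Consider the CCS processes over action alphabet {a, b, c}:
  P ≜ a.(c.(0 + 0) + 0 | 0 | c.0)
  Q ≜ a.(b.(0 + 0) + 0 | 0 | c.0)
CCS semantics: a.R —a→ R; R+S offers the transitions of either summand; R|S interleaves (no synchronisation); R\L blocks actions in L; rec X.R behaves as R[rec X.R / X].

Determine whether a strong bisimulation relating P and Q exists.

P's transition system — 4 states:
  u0 = a.(c.(0 + 0) + 0 | 0 | c.0) has moves --a--▸ u1
  u1 = c.(0 + 0) + 0 | 0 | c.0 has moves --c--▸ u2, --c--▸ u3
  u2 = 0 + 0 has moves deadlocked
  u3 = 0 | 0 | 0 has moves deadlocked
Q's transition system — 4 states:
  v0 = a.(b.(0 + 0) + 0 | 0 | c.0) has moves --a--▸ v1
  v1 = b.(0 + 0) + 0 | 0 | c.0 has moves --b--▸ v2, --c--▸ v3
  v2 = 0 + 0 has moves deadlocked
  v3 = 0 | 0 | 0 has moves deadlocked
Bisimilarity quotient blocks:
  B0 = {u0}
  B1 = {u1}
  B2 = {u2, u3, v2, v3}
  B3 = {v0}
  B4 = {v1}
u0 ∈ B0, v0 ∈ B3 → different blocks

NO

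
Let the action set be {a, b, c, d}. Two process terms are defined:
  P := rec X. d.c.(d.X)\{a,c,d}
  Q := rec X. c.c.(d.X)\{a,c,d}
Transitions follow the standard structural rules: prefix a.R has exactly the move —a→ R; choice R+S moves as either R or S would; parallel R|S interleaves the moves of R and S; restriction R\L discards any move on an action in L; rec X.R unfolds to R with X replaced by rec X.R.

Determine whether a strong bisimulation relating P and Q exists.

LTS(P): 3 reachable states
  u0 = rec X. d.c.(d.X)\{a,c,d} :: ··d··> u1
  u1 = c.(d.(rec X. d.c.(d.X)\{a,c,d}))\{a,c,d} :: ··c··> u2
  u2 = (d.(rec X. d.c.(d.X)\{a,c,d}))\{a,c,d} :: ∅
LTS(Q): 3 reachable states
  v0 = rec X. c.c.(d.X)\{a,c,d} :: ··c··> v1
  v1 = c.(d.(rec X. c.c.(d.X)\{a,c,d}))\{a,c,d} :: ··c··> v2
  v2 = (d.(rec X. c.c.(d.X)\{a,c,d}))\{a,c,d} :: ∅
Coarsest stable partition (strong bisimilarity classes):
  B0 = {u0}
  B1 = {u1, v1}
  B2 = {u2, v2}
  B3 = {v0}
u0 ∈ B0, v0 ∈ B3 → different blocks

P ≁ Q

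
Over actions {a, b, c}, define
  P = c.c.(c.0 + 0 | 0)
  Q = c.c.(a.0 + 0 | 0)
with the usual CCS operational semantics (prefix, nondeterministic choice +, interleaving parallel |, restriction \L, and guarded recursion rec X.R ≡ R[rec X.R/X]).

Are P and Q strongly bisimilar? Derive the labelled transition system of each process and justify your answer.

not bisimilar

LTS(P): 4 reachable states
  u0 = c.c.(c.0 + 0 | 0) ⊢ --c--▸ u1
  u1 = c.(c.0 + 0 | 0) ⊢ --c--▸ u2
  u2 = c.0 + 0 | 0 ⊢ --c--▸ u3
  u3 = 0 ⊢ ·
LTS(Q): 4 reachable states
  v0 = c.c.(a.0 + 0 | 0) ⊢ --c--▸ v1
  v1 = c.(a.0 + 0 | 0) ⊢ --c--▸ v2
  v2 = a.0 + 0 | 0 ⊢ --a--▸ v3
  v3 = 0 ⊢ ·
Coarsest stable partition (strong bisimilarity classes):
  B0 = {u0}
  B1 = {u1}
  B2 = {u2}
  B3 = {u3, v3}
  B4 = {v0}
  B5 = {v1}
  B6 = {v2}
u0 ∈ B0, v0 ∈ B4 → different blocks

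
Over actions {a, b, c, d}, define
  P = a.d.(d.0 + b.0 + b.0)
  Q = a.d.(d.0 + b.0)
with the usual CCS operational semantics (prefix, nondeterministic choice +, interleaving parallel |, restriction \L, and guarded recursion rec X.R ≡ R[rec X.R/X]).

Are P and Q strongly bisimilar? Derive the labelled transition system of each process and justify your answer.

bisimilar

LTS(P): 4 reachable states
  s0 = a.d.(d.0 + b.0 + b.0) → ··a··> s1
  s1 = d.(d.0 + b.0 + b.0) → ··d··> s2
  s2 = d.0 + b.0 + b.0 → ··b··> s3, ··d··> s3
  s3 = 0 → (no moves)
LTS(Q): 4 reachable states
  t0 = a.d.(d.0 + b.0) → ··a··> t1
  t1 = d.(d.0 + b.0) → ··d··> t2
  t2 = d.0 + b.0 → ··b··> t3, ··d··> t3
  t3 = 0 → (no moves)
Coarsest stable partition (strong bisimilarity classes):
  B0 = {s0, t0}
  B1 = {s1, t1}
  B2 = {s2, t2}
  B3 = {s3, t3}
s0 ∈ B0, t0 ∈ B0 → same block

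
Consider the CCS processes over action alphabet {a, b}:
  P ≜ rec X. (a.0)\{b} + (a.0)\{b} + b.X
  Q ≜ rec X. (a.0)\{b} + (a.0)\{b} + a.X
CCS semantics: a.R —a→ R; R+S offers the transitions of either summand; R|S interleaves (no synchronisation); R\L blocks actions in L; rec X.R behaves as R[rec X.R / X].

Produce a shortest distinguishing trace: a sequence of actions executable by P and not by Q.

P's transition system — 2 states:
  m0 = rec X. (a.0)\{b} + (a.0)\{b} + b.X → ··a··> m1, ··b··> m0
  m1 = 0\{b} → (no moves)
Q's transition system — 2 states:
  n0 = rec X. (a.0)\{b} + (a.0)\{b} + a.X → ··a··> n0, ··a··> n1
  n1 = 0\{b} → (no moves)
Executing b from P (initial set {m0}):
  [1] b ⇒ {m0}
  ✓ P
Executing b from Q (initial set {n0}):
  [1] b ⇒ ∅ (Q stuck)

b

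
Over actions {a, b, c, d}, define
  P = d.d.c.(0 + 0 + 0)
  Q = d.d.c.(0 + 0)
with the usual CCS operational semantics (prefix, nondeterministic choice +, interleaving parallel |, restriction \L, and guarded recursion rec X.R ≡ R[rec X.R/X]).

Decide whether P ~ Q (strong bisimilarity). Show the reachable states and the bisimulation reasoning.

LTS(P): 4 reachable states
  s0 = d.d.c.(0 + 0 + 0) has moves -d-> s1
  s1 = d.c.(0 + 0 + 0) has moves -d-> s2
  s2 = c.(0 + 0 + 0) has moves -c-> s3
  s3 = 0 + 0 + 0 has moves stopped
LTS(Q): 4 reachable states
  t0 = d.d.c.(0 + 0) has moves -d-> t1
  t1 = d.c.(0 + 0) has moves -d-> t2
  t2 = c.(0 + 0) has moves -c-> t3
  t3 = 0 + 0 has moves stopped
Bisimilarity quotient blocks:
  B0 = {s0, t0}
  B1 = {s1, t1}
  B2 = {s2, t2}
  B3 = {s3, t3}
s0 ∈ B0, t0 ∈ B0 → same block

bisimilar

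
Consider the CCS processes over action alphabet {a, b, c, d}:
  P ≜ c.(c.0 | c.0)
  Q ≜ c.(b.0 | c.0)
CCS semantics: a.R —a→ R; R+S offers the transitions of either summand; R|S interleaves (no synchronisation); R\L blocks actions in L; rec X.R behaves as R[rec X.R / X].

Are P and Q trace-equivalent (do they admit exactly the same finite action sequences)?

LTS(P): 5 reachable states
  u0 = c.(c.0 | c.0) → =c=> u1
  u1 = c.0 | c.0 → =c=> u2, =c=> u3
  u2 = 0 | c.0 → =c=> u4
  u3 = c.0 | 0 → =c=> u4
  u4 = 0 | 0 → (no moves)
LTS(Q): 5 reachable states
  v0 = c.(b.0 | c.0) → =c=> v1
  v1 = b.0 | c.0 → =b=> v2, =c=> v3
  v2 = 0 | c.0 → =c=> v4
  v3 = b.0 | 0 → =b=> v4
  v4 = 0 | 0 → (no moves)
Executing ccc from P (initial set {u0}):
  after c @ step 1: {u1}
  after c @ step 2: {u2, u3}
  after c @ step 3: {u4}
  ✓ P
Executing ccc from Q (initial set {v0}):
  after c @ step 1: {v1}
  after c @ step 2: {v3}
  after c @ step 3: ∅ (Q stuck)

traces(P) ≠ traces(Q) — witness ⟨ccc⟩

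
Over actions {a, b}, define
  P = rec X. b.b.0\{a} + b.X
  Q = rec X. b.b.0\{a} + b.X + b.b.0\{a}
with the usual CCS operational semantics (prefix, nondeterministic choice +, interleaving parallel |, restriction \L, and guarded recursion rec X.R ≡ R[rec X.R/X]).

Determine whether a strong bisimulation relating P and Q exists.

P's transition system — 3 states:
  u0 = rec X. b.b.0\{a} + b.X ⊢ —b→ u0, —b→ u1
  u1 = b.0\{a} ⊢ —b→ u2
  u2 = 0\{a} ⊢ stopped
Q's transition system — 3 states:
  v0 = rec X. b.b.0\{a} + b.X + b.b.0\{a} ⊢ —b→ v0, —b→ v1
  v1 = b.0\{a} ⊢ —b→ v2
  v2 = 0\{a} ⊢ stopped
Bisimilarity quotient blocks:
  B0 = {u0, v0}
  B1 = {u1, v1}
  B2 = {u2, v2}
u0 ∈ B0, v0 ∈ B0 → same block

bisimilar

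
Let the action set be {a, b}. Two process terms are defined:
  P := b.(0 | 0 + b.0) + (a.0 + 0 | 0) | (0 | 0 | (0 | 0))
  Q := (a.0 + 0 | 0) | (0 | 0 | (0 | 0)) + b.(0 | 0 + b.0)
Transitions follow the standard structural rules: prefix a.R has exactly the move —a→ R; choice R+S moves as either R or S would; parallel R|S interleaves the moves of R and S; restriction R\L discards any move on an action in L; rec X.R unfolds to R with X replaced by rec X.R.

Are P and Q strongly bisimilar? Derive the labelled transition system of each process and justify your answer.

P's transition system — 4 states:
  u0 = b.(0 | 0 + b.0) + (a.0 + 0 | 0) | (0 | 0 | (0 | 0)) | --a--▸ u1, --b--▸ u2
  u1 = 0 | (0 | 0 | (0 | 0)) | ·
  u2 = 0 | 0 + b.0 | --b--▸ u3
  u3 = 0 | ·
Q's transition system — 4 states:
  v0 = (a.0 + 0 | 0) | (0 | 0 | (0 | 0)) + b.(0 | 0 + b.0) | --a--▸ v1, --b--▸ v2
  v1 = 0 | (0 | 0 | (0 | 0)) | ·
  v2 = 0 | 0 + b.0 | --b--▸ v3
  v3 = 0 | ·
Bisimilarity quotient blocks:
  B0 = {u0, v0}
  B1 = {u1, u3, v1, v3}
  B2 = {u2, v2}
u0 ∈ B0, v0 ∈ B0 → same block

bisimilar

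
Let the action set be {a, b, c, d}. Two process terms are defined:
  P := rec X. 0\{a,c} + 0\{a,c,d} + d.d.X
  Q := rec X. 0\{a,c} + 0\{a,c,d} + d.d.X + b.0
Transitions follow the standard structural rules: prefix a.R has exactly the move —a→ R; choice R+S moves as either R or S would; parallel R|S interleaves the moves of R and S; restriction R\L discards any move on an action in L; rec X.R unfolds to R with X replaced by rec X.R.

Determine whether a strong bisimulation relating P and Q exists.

NO

Reachable graph of P (2 states):
  u0 = rec X. 0\{a,c} + 0\{a,c,d} + d.d.X | ··d··> u1
  u1 = d.(rec X. 0\{a,c} + 0\{a,c,d} + d.d.X) | ··d··> u0
Reachable graph of Q (3 states):
  v0 = rec X. 0\{a,c} + 0\{a,c,d} + d.d.X + b.0 | ··b··> v1, ··d··> v2
  v1 = 0 | (no moves)
  v2 = d.(rec X. 0\{a,c} + 0\{a,c,d} + d.d.X + b.0) | ··d··> v0
Coarsest stable partition (strong bisimilarity classes):
  B0 = {u0, u1}
  B1 = {v0}
  B2 = {v2}
  B3 = {v1}
u0 ∈ B0, v0 ∈ B1 → different blocks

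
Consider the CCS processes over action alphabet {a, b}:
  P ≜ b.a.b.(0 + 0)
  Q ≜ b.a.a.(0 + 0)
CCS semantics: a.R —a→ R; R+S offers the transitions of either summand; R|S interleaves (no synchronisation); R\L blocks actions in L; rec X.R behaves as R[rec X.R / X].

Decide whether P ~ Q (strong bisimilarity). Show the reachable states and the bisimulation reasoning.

Reachable graph of P (4 states):
  s0 = b.a.b.(0 + 0) ⊢ =b=> s1
  s1 = a.b.(0 + 0) ⊢ =a=> s2
  s2 = b.(0 + 0) ⊢ =b=> s3
  s3 = 0 + 0 ⊢ (no moves)
Reachable graph of Q (4 states):
  t0 = b.a.a.(0 + 0) ⊢ =b=> t1
  t1 = a.a.(0 + 0) ⊢ =a=> t2
  t2 = a.(0 + 0) ⊢ =a=> t3
  t3 = 0 + 0 ⊢ (no moves)
Partition-refinement fixed point:
  B0 = {s0}
  B1 = {s1}
  B2 = {s2}
  B3 = {s3, t3}
  B4 = {t0}
  B5 = {t1}
  B6 = {t2}
s0 ∈ B0, t0 ∈ B4 → different blocks

NO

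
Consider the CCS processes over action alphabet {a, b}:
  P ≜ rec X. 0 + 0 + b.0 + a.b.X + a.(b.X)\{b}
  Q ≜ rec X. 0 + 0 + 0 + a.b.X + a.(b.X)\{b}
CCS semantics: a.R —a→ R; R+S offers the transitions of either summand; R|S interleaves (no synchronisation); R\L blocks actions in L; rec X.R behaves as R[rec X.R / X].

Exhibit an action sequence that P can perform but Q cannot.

P's transition system — 4 states:
  p0 = rec X. 0 + 0 + b.0 + a.b.X + a.(b.X)\{b} → --a--▸ p1, --a--▸ p2, --b--▸ p3
  p1 = (b.(rec X. 0 + 0 + b.0 + a.b.X + a.(b.X)\{b}))\{b} → stopped
  p2 = b.(rec X. 0 + 0 + b.0 + a.b.X + a.(b.X)\{b}) → --b--▸ p0
  p3 = 0 → stopped
Q's transition system — 3 states:
  q0 = rec X. 0 + 0 + 0 + a.b.X + a.(b.X)\{b} → --a--▸ q1, --a--▸ q2
  q1 = (b.(rec X. 0 + 0 + 0 + a.b.X + a.(b.X)\{b}))\{b} → stopped
  q2 = b.(rec X. 0 + 0 + 0 + a.b.X + a.(b.X)\{b}) → --b--▸ q0
Run σ = ⟨b⟩ on P: start {p0}
  step 1 (b): {p3}
  ✓ P
Run σ = ⟨b⟩ on Q: start {q0}
  step 1 (b): ∅  — Q cannot continue

b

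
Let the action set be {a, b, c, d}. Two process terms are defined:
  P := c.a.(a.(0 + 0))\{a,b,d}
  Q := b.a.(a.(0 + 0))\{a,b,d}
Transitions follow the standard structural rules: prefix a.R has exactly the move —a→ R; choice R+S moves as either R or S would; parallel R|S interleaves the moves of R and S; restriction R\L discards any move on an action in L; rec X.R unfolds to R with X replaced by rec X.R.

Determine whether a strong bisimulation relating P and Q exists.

P's transition system — 3 states:
  u0 = c.a.(a.(0 + 0))\{a,b,d} | =c=> u1
  u1 = a.(a.(0 + 0))\{a,b,d} | =a=> u2
  u2 = (a.(0 + 0))\{a,b,d} | ∅
Q's transition system — 3 states:
  v0 = b.a.(a.(0 + 0))\{a,b,d} | =b=> v1
  v1 = a.(a.(0 + 0))\{a,b,d} | =a=> v2
  v2 = (a.(0 + 0))\{a,b,d} | ∅
Partition-refinement fixed point:
  B0 = {u0}
  B1 = {u1, v1}
  B2 = {u2, v2}
  B3 = {v0}
u0 ∈ B0, v0 ∈ B3 → different blocks

P ≁ Q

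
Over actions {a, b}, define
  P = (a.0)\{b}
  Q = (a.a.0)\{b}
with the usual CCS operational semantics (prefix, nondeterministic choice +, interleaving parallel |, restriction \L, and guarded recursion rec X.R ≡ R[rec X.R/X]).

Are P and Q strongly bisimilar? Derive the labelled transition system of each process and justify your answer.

NO

P's transition system — 2 states:
  u0 = (a.0)\{b} | --a--▸ u1
  u1 = 0\{b} | (no moves)
Q's transition system — 3 states:
  v0 = (a.a.0)\{b} | --a--▸ v1
  v1 = (a.0)\{b} | --a--▸ v2
  v2 = 0\{b} | (no moves)
Bisimilarity quotient blocks:
  B0 = {u0, v1}
  B1 = {u1, v2}
  B2 = {v0}
u0 ∈ B0, v0 ∈ B2 → different blocks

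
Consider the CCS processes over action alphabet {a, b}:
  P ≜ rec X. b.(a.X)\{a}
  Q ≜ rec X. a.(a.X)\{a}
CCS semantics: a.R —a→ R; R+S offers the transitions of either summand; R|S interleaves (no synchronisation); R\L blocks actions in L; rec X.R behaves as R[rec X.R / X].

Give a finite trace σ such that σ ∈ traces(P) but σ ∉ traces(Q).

P's transition system — 2 states:
  p0 = rec X. b.(a.X)\{a} | ··b··> p1
  p1 = (a.(rec X. b.(a.X)\{a}))\{a} | ·
Q's transition system — 2 states:
  q0 = rec X. a.(a.X)\{a} | ··a··> q1
  q1 = (a.(rec X. a.(a.X)\{a}))\{a} | ·
Trace ⟨b⟩ through P, begin at {p0}:
  after b @ step 1: {p1}
  P completes σ.
Trace ⟨b⟩ through Q, begin at {q0}:
  after b @ step 1: ∅ (Q stuck)

b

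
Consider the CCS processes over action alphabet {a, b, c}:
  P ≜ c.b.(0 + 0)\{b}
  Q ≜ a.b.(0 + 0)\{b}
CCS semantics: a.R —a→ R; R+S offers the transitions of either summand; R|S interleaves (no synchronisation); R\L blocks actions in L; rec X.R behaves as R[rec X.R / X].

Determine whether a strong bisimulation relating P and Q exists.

not bisimilar

Reachable graph of P (3 states):
  u0 = c.b.(0 + 0)\{b} has moves --c--▸ u1
  u1 = b.(0 + 0)\{b} has moves --b--▸ u2
  u2 = (0 + 0)\{b} has moves (no moves)
Reachable graph of Q (3 states):
  v0 = a.b.(0 + 0)\{b} has moves --a--▸ v1
  v1 = b.(0 + 0)\{b} has moves --b--▸ v2
  v2 = (0 + 0)\{b} has moves (no moves)
Partition-refinement fixed point:
  B0 = {u0}
  B1 = {u1, v1}
  B2 = {u2, v2}
  B3 = {v0}
u0 ∈ B0, v0 ∈ B3 → different blocks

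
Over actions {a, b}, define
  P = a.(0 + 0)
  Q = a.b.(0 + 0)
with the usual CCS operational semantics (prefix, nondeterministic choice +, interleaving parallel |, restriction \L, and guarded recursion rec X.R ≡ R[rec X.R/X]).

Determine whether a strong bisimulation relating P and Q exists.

Reachable graph of P (2 states):
  s0 = a.(0 + 0) ⊢ -a-> s1
  s1 = 0 + 0 ⊢ (no moves)
Reachable graph of Q (3 states):
  t0 = a.b.(0 + 0) ⊢ -a-> t1
  t1 = b.(0 + 0) ⊢ -b-> t2
  t2 = 0 + 0 ⊢ (no moves)
Coarsest stable partition (strong bisimilarity classes):
  B0 = {s0}
  B1 = {s1, t2}
  B2 = {t0}
  B3 = {t1}
s0 ∈ B0, t0 ∈ B2 → different blocks

not bisimilar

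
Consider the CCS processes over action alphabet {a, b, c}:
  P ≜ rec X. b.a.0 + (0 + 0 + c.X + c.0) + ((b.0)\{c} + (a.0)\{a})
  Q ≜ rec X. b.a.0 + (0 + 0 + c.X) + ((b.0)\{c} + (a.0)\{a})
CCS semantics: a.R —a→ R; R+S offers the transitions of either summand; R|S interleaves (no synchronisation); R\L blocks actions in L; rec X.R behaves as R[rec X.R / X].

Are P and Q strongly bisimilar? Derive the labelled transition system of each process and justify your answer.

Reachable graph of P (4 states):
  m0 = rec X. b.a.0 + (0 + 0 + c.X + c.0) + ((b.0)\{c} + (a.0)\{a}) has moves —b→ m1, —b→ m2, —c→ m0, —c→ m3
  m1 = 0\{c} has moves stopped
  m2 = a.0 has moves —a→ m3
  m3 = 0 has moves stopped
Reachable graph of Q (4 states):
  n0 = rec X. b.a.0 + (0 + 0 + c.X) + ((b.0)\{c} + (a.0)\{a}) has moves —b→ n1, —b→ n2, —c→ n0
  n1 = 0\{c} has moves stopped
  n2 = a.0 has moves —a→ n3
  n3 = 0 has moves stopped
Bisimilarity quotient blocks:
  B0 = {m0}
  B1 = {m2, n2}
  B2 = {m1, m3, n1, n3}
  B3 = {n0}
m0 ∈ B0, n0 ∈ B3 → different blocks

P ≁ Q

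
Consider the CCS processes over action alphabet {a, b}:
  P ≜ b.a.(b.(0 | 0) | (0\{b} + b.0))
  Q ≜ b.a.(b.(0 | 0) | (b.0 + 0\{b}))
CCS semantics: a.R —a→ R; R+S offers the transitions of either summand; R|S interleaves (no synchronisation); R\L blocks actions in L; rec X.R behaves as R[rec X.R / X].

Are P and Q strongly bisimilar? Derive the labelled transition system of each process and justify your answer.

LTS(P): 6 reachable states
  s0 = b.a.(b.(0 | 0) | (0\{b} + b.0)) → --b--▸ s1
  s1 = a.(b.(0 | 0) | (0\{b} + b.0)) → --a--▸ s2
  s2 = b.(0 | 0) | (0\{b} + b.0) → --b--▸ s3, --b--▸ s4
  s3 = 0 | 0 | (0\{b} + b.0) → --b--▸ s5
  s4 = b.(0 | 0) | 0 → --b--▸ s5
  s5 = 0 | 0 | 0 → stopped
LTS(Q): 6 reachable states
  t0 = b.a.(b.(0 | 0) | (b.0 + 0\{b})) → --b--▸ t1
  t1 = a.(b.(0 | 0) | (b.0 + 0\{b})) → --a--▸ t2
  t2 = b.(0 | 0) | (b.0 + 0\{b}) → --b--▸ t3, --b--▸ t4
  t3 = 0 | 0 | (b.0 + 0\{b}) → --b--▸ t5
  t4 = b.(0 | 0) | 0 → --b--▸ t5
  t5 = 0 | 0 | 0 → stopped
Partition-refinement fixed point:
  B0 = {s0, t0}
  B1 = {s1, t1}
  B2 = {s2, t2}
  B3 = {s3, s4, t3, t4}
  B4 = {s5, t5}
s0 ∈ B0, t0 ∈ B0 → same block

bisimilar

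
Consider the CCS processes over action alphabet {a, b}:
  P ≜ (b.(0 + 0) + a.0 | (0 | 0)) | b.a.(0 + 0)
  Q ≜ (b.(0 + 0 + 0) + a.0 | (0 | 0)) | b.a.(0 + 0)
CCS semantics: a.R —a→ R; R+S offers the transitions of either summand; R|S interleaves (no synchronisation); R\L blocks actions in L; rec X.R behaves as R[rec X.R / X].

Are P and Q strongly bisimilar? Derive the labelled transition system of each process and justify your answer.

P ~ Q

Reachable graph of P (9 states):
  s0 = (b.(0 + 0) + a.0 | (0 | 0)) | b.a.(0 + 0) ⊢ =a=> s1, =b=> s2, =b=> s3
  s1 = 0 | (0 | 0) | b.a.(0 + 0) ⊢ =b=> s4
  s2 = (0 + 0) | b.a.(0 + 0) ⊢ =b=> s5
  s3 = (b.(0 + 0) + a.0 | (0 | 0)) | a.(0 + 0) ⊢ =a=> s4, =a=> s6, =b=> s5
  s4 = 0 | (0 | 0) | a.(0 + 0) ⊢ =a=> s7
  s5 = (0 + 0) | a.(0 + 0) ⊢ =a=> s8
  s6 = (b.(0 + 0) + a.0 | (0 | 0)) | (0 + 0) ⊢ =a=> s7, =b=> s8
  s7 = 0 | (0 | 0) | (0 + 0) ⊢ deadlocked
  s8 = (0 + 0) | (0 + 0) ⊢ deadlocked
Reachable graph of Q (9 states):
  t0 = (b.(0 + 0 + 0) + a.0 | (0 | 0)) | b.a.(0 + 0) ⊢ =a=> t1, =b=> t2, =b=> t3
  t1 = 0 | (0 | 0) | b.a.(0 + 0) ⊢ =b=> t4
  t2 = (0 + 0 + 0) | b.a.(0 + 0) ⊢ =b=> t5
  t3 = (b.(0 + 0 + 0) + a.0 | (0 | 0)) | a.(0 + 0) ⊢ =a=> t4, =a=> t6, =b=> t5
  t4 = 0 | (0 | 0) | a.(0 + 0) ⊢ =a=> t7
  t5 = (0 + 0 + 0) | a.(0 + 0) ⊢ =a=> t8
  t6 = (b.(0 + 0 + 0) + a.0 | (0 | 0)) | (0 + 0) ⊢ =a=> t7, =b=> t8
  t7 = 0 | (0 | 0) | (0 + 0) ⊢ deadlocked
  t8 = (0 + 0 + 0) | (0 + 0) ⊢ deadlocked
Coarsest stable partition (strong bisimilarity classes):
  B0 = {s0, t0}
  B1 = {s1, s2, t1, t2}
  B2 = {s4, s5, t4, t5}
  B3 = {s7, s8, t7, t8}
  B4 = {s3, t3}
  B5 = {s6, t6}
s0 ∈ B0, t0 ∈ B0 → same block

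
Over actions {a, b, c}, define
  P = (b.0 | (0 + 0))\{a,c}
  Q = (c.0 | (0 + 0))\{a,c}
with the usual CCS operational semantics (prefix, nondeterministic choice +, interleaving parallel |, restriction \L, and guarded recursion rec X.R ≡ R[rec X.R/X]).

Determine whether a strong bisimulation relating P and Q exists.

not bisimilar

LTS(P): 2 reachable states
  s0 = (b.0 | (0 + 0))\{a,c} → -b-> s1
  s1 = (0 | (0 + 0))\{a,c} → deadlocked
LTS(Q): 1 reachable states
  t0 = (c.0 | (0 + 0))\{a,c} → deadlocked
Bisimilarity quotient blocks:
  B0 = {s0}
  B1 = {s1, t0}
s0 ∈ B0, t0 ∈ B1 → different blocks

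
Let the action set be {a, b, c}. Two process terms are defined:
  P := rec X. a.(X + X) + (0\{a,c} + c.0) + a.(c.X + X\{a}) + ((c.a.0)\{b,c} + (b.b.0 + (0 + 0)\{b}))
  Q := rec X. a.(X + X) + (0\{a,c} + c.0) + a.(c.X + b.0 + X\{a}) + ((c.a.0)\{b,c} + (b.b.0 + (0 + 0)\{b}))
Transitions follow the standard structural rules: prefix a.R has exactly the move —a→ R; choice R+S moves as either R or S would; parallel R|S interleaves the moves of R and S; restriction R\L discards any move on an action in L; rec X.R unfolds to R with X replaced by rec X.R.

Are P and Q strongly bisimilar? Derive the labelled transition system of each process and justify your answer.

LTS(P): 7 reachable states
  p0 = rec X. a.(X + X) + (0\{a,c} + c.0) + a.(c.X + X\{a}) + ((c.a.0)\{b,c} + (b.b.0 + (0 + 0)\{b})) | --a--▸ p1, --a--▸ p2, --b--▸ p3, --c--▸ p4
  p1 = (rec X. a.(X + X) + (0\{a,c} + c.0) + a.(c.X + X\{a}) + ((c.a.0)\{b,c} + (b.b.0 + (0 + 0)\{b}))) + (rec X. a.(X + X) + (0\{a,c} + c.0) + a.(c.X + X\{a}) + ((c.a.0)\{b,c} + (b.b.0 + (0 + 0)\{b}))) | --a--▸ p1, --a--▸ p2, --b--▸ p3, --c--▸ p4
  p2 = c.(rec X. a.(X + X) + (0\{a,c} + c.0) + a.(c.X + X\{a}) + ((c.a.0)\{b,c} + (b.b.0 + (0 + 0)\{b}))) + (rec X. a.(X + X) + (0\{a,c} + c.0) + a.(c.X + X\{a}) + ((c.a.0)\{b,c} + (b.b.0 + (0 + 0)\{b})))\{a} | --b--▸ p5, --c--▸ p0, --c--▸ p6
  p3 = b.0 | --b--▸ p4
  p4 = 0 | ∅
  p5 = (b.0)\{a} | --b--▸ p6
  p6 = 0\{a} | ∅
LTS(Q): 7 reachable states
  q0 = rec X. a.(X + X) + (0\{a,c} + c.0) + a.(c.X + b.0 + X\{a}) + ((c.a.0)\{b,c} + (b.b.0 + (0 + 0)\{b})) | --a--▸ q1, --a--▸ q2, --b--▸ q3, --c--▸ q4
  q1 = (rec X. a.(X + X) + (0\{a,c} + c.0) + a.(c.X + b.0 + X\{a}) + ((c.a.0)\{b,c} + (b.b.0 + (0 + 0)\{b}))) + (rec X. a.(X + X) + (0\{a,c} + c.0) + a.(c.X + b.0 + X\{a}) + ((c.a.0)\{b,c} + (b.b.0 + (0 + 0)\{b}))) | --a--▸ q1, --a--▸ q2, --b--▸ q3, --c--▸ q4
  q2 = c.(rec X. a.(X + X) + (0\{a,c} + c.0) + a.(c.X + b.0 + X\{a}) + ((c.a.0)\{b,c} + (b.b.0 + (0 + 0)\{b}))) + b.0 + (rec X. a.(X + X) + (0\{a,c} + c.0) + a.(c.X + b.0 + X\{a}) + ((c.a.0)\{b,c} + (b.b.0 + (0 + 0)\{b})))\{a} | --b--▸ q4, --b--▸ q5, --c--▸ q0, --c--▸ q6
  q3 = b.0 | --b--▸ q4
  q4 = 0 | ∅
  q5 = (b.0)\{a} | --b--▸ q6
  q6 = 0\{a} | ∅
Bisimilarity quotient blocks:
  B0 = {p0, p1}
  B1 = {p3, p5, q3, q5}
  B2 = {p4, p6, q4, q6}
  B3 = {p2}
  B4 = {q0, q1}
  B5 = {q2}
p0 ∈ B0, q0 ∈ B4 → different blocks

NO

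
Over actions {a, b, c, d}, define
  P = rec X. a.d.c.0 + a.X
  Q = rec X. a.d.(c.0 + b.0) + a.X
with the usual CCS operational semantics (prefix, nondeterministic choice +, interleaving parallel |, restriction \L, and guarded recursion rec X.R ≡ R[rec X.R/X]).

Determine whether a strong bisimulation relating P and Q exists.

not bisimilar

LTS(P): 4 reachable states
  s0 = rec X. a.d.c.0 + a.X has moves —a→ s0, —a→ s1
  s1 = d.c.0 has moves —d→ s2
  s2 = c.0 has moves —c→ s3
  s3 = 0 has moves deadlocked
LTS(Q): 4 reachable states
  t0 = rec X. a.d.(c.0 + b.0) + a.X has moves —a→ t0, —a→ t1
  t1 = d.(c.0 + b.0) has moves —d→ t2
  t2 = c.0 + b.0 has moves —b→ t3, —c→ t3
  t3 = 0 has moves deadlocked
Coarsest stable partition (strong bisimilarity classes):
  B0 = {s0}
  B1 = {s1}
  B2 = {s2}
  B3 = {s3, t3}
  B4 = {t0}
  B5 = {t1}
  B6 = {t2}
s0 ∈ B0, t0 ∈ B4 → different blocks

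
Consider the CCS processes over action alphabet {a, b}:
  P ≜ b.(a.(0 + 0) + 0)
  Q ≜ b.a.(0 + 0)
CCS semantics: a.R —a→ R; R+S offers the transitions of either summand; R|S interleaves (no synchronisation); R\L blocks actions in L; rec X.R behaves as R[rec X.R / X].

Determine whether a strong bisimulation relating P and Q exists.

P ~ Q

Reachable graph of P (3 states):
  m0 = b.(a.(0 + 0) + 0) :: ··b··> m1
  m1 = a.(0 + 0) + 0 :: ··a··> m2
  m2 = 0 + 0 :: ∅
Reachable graph of Q (3 states):
  n0 = b.a.(0 + 0) :: ··b··> n1
  n1 = a.(0 + 0) :: ··a··> n2
  n2 = 0 + 0 :: ∅
Coarsest stable partition (strong bisimilarity classes):
  B0 = {m0, n0}
  B1 = {m1, n1}
  B2 = {m2, n2}
m0 ∈ B0, n0 ∈ B0 → same block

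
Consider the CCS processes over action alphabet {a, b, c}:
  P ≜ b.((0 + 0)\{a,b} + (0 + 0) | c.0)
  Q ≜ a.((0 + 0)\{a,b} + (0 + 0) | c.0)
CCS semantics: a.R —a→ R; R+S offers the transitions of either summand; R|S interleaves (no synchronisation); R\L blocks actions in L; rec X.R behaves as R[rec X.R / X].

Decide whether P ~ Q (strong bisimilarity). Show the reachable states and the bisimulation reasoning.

NO

Reachable graph of P (3 states):
  s0 = b.((0 + 0)\{a,b} + (0 + 0) | c.0) has moves -b-> s1
  s1 = (0 + 0)\{a,b} + (0 + 0) | c.0 has moves -c-> s2
  s2 = (0 + 0) | 0 has moves stopped
Reachable graph of Q (3 states):
  t0 = a.((0 + 0)\{a,b} + (0 + 0) | c.0) has moves -a-> t1
  t1 = (0 + 0)\{a,b} + (0 + 0) | c.0 has moves -c-> t2
  t2 = (0 + 0) | 0 has moves stopped
Bisimilarity quotient blocks:
  B0 = {s0}
  B1 = {s1, t1}
  B2 = {s2, t2}
  B3 = {t0}
s0 ∈ B0, t0 ∈ B3 → different blocks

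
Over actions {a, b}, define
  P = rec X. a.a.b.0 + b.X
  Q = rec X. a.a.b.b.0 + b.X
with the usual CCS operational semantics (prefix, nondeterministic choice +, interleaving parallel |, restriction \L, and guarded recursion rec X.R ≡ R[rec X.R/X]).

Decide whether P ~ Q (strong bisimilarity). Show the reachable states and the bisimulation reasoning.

P ≁ Q

Reachable graph of P (4 states):
  p0 = rec X. a.a.b.0 + b.X has moves —a→ p1, —b→ p0
  p1 = a.b.0 has moves —a→ p2
  p2 = b.0 has moves —b→ p3
  p3 = 0 has moves (no moves)
Reachable graph of Q (5 states):
  q0 = rec X. a.a.b.b.0 + b.X has moves —a→ q1, —b→ q0
  q1 = a.b.b.0 has moves —a→ q2
  q2 = b.b.0 has moves —b→ q3
  q3 = b.0 has moves —b→ q4
  q4 = 0 has moves (no moves)
Coarsest stable partition (strong bisimilarity classes):
  B0 = {p0}
  B1 = {p1}
  B2 = {p2, q3}
  B3 = {p3, q4}
  B4 = {q0}
  B5 = {q1}
  B6 = {q2}
p0 ∈ B0, q0 ∈ B4 → different blocks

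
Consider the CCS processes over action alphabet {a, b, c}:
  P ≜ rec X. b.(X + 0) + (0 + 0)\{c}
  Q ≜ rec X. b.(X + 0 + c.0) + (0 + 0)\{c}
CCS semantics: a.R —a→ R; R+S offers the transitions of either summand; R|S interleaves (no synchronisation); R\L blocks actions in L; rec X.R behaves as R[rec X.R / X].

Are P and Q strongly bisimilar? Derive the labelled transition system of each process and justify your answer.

NO

Reachable graph of P (2 states):
  p0 = rec X. b.(X + 0) + (0 + 0)\{c} :: ··b··> p1
  p1 = (rec X. b.(X + 0) + (0 + 0)\{c}) + 0 :: ··b··> p1
Reachable graph of Q (3 states):
  q0 = rec X. b.(X + 0 + c.0) + (0 + 0)\{c} :: ··b··> q1
  q1 = (rec X. b.(X + 0 + c.0) + (0 + 0)\{c}) + 0 + c.0 :: ··b··> q1, ··c··> q2
  q2 = 0 :: (no moves)
Coarsest stable partition (strong bisimilarity classes):
  B0 = {p0, p1}
  B1 = {q0}
  B2 = {q1}
  B3 = {q2}
p0 ∈ B0, q0 ∈ B1 → different blocks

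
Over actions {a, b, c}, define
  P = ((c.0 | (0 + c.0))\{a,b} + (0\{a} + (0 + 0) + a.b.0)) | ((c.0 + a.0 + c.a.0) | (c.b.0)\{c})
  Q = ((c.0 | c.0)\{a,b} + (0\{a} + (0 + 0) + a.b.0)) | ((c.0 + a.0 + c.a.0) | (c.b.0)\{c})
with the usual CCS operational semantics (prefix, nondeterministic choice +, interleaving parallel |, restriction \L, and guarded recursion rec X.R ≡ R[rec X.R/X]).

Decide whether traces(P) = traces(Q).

traces(P) = traces(Q)

Reachable graph of P (18 states):
  s0 = ((c.0 | (0 + c.0))\{a,b} + (0\{a} + (0 + 0) + a.b.0)) | ((c.0 + a.0 + c.a.0) | (c.b.0)\{c}) | =a=> s1, =a=> s2, =c=> s1, =c=> s3, =c=> s4, =c=> s5
  s1 = ((c.0 | (0 + c.0))\{a,b} + (0\{a} + (0 + 0) + a.b.0)) | (0 | (c.b.0)\{c}) | =a=> s6, =c=> s7, =c=> s8
  s2 = b.0 | ((c.0 + a.0 + c.a.0) | (c.b.0)\{c}) | =a=> s6, =b=> s9, =c=> s10, =c=> s6
  s3 = ((c.0 | (0 + c.0))\{a,b} + (0\{a} + (0 + 0) + a.b.0)) | (a.0 | (c.b.0)\{c}) | =a=> s1, =a=> s10, =c=> s11, =c=> s12
  s4 = (0 | (0 + c.0))\{a,b} | ((c.0 + a.0 + c.a.0) | (c.b.0)\{c}) | =a=> s7, =c=> s11, =c=> s13, =c=> s7
  s5 = (c.0 | 0)\{a,b} | ((c.0 + a.0 + c.a.0) | (c.b.0)\{c}) | =a=> s8, =c=> s12, =c=> s13, =c=> s8
  s6 = b.0 | (0 | (c.b.0)\{c}) | =b=> s14
  s7 = (0 | (0 + c.0))\{a,b} | (0 | (c.b.0)\{c}) | =c=> s15
  s8 = (c.0 | 0)\{a,b} | (0 | (c.b.0)\{c}) | =c=> s15
  s9 = 0 | ((c.0 + a.0 + c.a.0) | (c.b.0)\{c}) | =a=> s14, =c=> s14, =c=> s16
  s10 = b.0 | (a.0 | (c.b.0)\{c}) | =a=> s6, =b=> s16
  s11 = (0 | (0 + c.0))\{a,b} | (a.0 | (c.b.0)\{c}) | =a=> s7, =c=> s17
  s12 = (c.0 | 0)\{a,b} | (a.0 | (c.b.0)\{c}) | =a=> s8, =c=> s17
  s13 = (0 | 0)\{a,b} | ((c.0 + a.0 + c.a.0) | (c.b.0)\{c}) | =a=> s15, =c=> s15, =c=> s17
  s14 = 0 | (0 | (c.b.0)\{c}) | deadlocked
  s15 = (0 | 0)\{a,b} | (0 | (c.b.0)\{c}) | deadlocked
  s16 = 0 | (a.0 | (c.b.0)\{c}) | =a=> s14
  s17 = (0 | 0)\{a,b} | (a.0 | (c.b.0)\{c}) | =a=> s15
Reachable graph of Q (18 states):
  t0 = ((c.0 | c.0)\{a,b} + (0\{a} + (0 + 0) + a.b.0)) | ((c.0 + a.0 + c.a.0) | (c.b.0)\{c}) | =a=> t1, =a=> t2, =c=> t1, =c=> t3, =c=> t4, =c=> t5
  t1 = ((c.0 | c.0)\{a,b} + (0\{a} + (0 + 0) + a.b.0)) | (0 | (c.b.0)\{c}) | =a=> t6, =c=> t7, =c=> t8
  t2 = b.0 | ((c.0 + a.0 + c.a.0) | (c.b.0)\{c}) | =a=> t6, =b=> t9, =c=> t10, =c=> t6
  t3 = ((c.0 | c.0)\{a,b} + (0\{a} + (0 + 0) + a.b.0)) | (a.0 | (c.b.0)\{c}) | =a=> t1, =a=> t10, =c=> t11, =c=> t12
  t4 = (0 | c.0)\{a,b} | ((c.0 + a.0 + c.a.0) | (c.b.0)\{c}) | =a=> t7, =c=> t11, =c=> t13, =c=> t7
  t5 = (c.0 | 0)\{a,b} | ((c.0 + a.0 + c.a.0) | (c.b.0)\{c}) | =a=> t8, =c=> t12, =c=> t13, =c=> t8
  t6 = b.0 | (0 | (c.b.0)\{c}) | =b=> t14
  t7 = (0 | c.0)\{a,b} | (0 | (c.b.0)\{c}) | =c=> t15
  t8 = (c.0 | 0)\{a,b} | (0 | (c.b.0)\{c}) | =c=> t15
  t9 = 0 | ((c.0 + a.0 + c.a.0) | (c.b.0)\{c}) | =a=> t14, =c=> t14, =c=> t16
  t10 = b.0 | (a.0 | (c.b.0)\{c}) | =a=> t6, =b=> t16
  t11 = (0 | c.0)\{a,b} | (a.0 | (c.b.0)\{c}) | =a=> t7, =c=> t17
  t12 = (c.0 | 0)\{a,b} | (a.0 | (c.b.0)\{c}) | =a=> t8, =c=> t17
  t13 = (0 | 0)\{a,b} | ((c.0 + a.0 + c.a.0) | (c.b.0)\{c}) | =a=> t15, =c=> t15, =c=> t17
  t14 = 0 | (0 | (c.b.0)\{c}) | deadlocked
  t15 = (0 | 0)\{a,b} | (0 | (c.b.0)\{c}) | deadlocked
  t16 = 0 | (a.0 | (c.b.0)\{c}) | =a=> t14
  t17 = (0 | 0)\{a,b} | (a.0 | (c.b.0)\{c}) | =a=> t15
Bisimilarity quotient blocks:
  B0 = {s0, t0}
  B1 = {s2, t2}
  B2 = {s6, t6}
  B3 = {s14, s15, t14, t15}
  B4 = {s13, s9, t13, t9}
  B5 = {s16, s17, t16, t17}
  B6 = {s10, t10}
  B7 = {s3, t3}
  B8 = {s11, s12, t11, t12}
  B9 = {s7, s8, t7, t8}
  B10 = {s1, t1}
  B11 = {s4, s5, t4, t5}
s0 ∈ B0, t0 ∈ B0 → same block
Bisimilar ⇒ trace-equivalent.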